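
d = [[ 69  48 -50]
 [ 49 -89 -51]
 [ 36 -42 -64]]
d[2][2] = -64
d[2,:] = [36, -42, -64]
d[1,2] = -51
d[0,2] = -50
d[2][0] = 36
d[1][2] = -51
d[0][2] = -50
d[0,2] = -50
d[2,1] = -42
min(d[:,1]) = -89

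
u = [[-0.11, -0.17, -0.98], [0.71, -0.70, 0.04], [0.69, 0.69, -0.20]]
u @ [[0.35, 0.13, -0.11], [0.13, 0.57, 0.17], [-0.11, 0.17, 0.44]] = [[0.05, -0.28, -0.45], [0.15, -0.3, -0.18], [0.35, 0.45, -0.05]]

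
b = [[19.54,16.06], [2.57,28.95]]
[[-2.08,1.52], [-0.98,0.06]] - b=[[-21.62, -14.54], [-3.55, -28.89]]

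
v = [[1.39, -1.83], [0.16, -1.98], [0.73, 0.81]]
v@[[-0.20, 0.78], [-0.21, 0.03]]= [[0.11, 1.03],[0.38, 0.07],[-0.32, 0.59]]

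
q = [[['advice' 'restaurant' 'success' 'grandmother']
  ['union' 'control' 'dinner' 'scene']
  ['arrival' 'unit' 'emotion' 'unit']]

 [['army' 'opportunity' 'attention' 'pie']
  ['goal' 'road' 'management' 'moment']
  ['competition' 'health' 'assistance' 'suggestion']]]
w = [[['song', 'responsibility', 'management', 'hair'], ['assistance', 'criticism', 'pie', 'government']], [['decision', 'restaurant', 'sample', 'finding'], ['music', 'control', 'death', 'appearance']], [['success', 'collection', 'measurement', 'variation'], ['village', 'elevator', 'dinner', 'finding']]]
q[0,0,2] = 'success'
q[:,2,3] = ['unit', 'suggestion']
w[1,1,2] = 'death'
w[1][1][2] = 'death'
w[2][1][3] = 'finding'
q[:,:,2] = [['success', 'dinner', 'emotion'], ['attention', 'management', 'assistance']]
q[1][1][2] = 'management'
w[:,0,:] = [['song', 'responsibility', 'management', 'hair'], ['decision', 'restaurant', 'sample', 'finding'], ['success', 'collection', 'measurement', 'variation']]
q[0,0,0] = 'advice'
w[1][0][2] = 'sample'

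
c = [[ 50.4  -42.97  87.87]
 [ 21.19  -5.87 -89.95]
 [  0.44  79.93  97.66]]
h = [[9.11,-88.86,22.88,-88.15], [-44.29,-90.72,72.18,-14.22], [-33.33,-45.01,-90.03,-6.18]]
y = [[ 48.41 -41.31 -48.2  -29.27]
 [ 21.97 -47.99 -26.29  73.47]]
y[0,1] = -41.31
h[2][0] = -33.33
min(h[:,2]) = -90.03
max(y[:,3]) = 73.47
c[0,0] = 50.4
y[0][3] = -29.27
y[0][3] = -29.27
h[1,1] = -90.72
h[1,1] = -90.72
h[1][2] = 72.18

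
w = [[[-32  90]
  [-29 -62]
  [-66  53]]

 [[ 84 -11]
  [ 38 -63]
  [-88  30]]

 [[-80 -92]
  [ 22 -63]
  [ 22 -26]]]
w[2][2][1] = -26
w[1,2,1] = 30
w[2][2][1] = -26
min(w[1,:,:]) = -88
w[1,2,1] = 30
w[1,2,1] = 30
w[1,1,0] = 38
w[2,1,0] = 22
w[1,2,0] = -88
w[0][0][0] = -32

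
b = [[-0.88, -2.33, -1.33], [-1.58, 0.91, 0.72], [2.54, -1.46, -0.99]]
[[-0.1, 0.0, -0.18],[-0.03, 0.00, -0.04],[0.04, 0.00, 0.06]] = b@[[0.03, -0.00, 0.05],[0.06, -0.0, 0.11],[-0.05, 0.00, -0.09]]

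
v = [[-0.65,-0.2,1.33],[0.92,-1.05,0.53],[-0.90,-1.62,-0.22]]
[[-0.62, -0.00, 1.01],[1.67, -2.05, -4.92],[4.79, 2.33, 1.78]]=v@[[-0.47, -1.93, -3.65], [-2.55, -0.23, 1.05], [-1.08, -0.98, -0.87]]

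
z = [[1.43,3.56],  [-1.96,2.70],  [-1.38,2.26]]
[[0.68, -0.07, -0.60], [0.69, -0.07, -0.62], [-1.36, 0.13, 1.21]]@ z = [[1.94, 0.88],[1.98, 0.87],[-3.87, -1.76]]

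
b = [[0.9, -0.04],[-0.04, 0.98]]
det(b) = 0.88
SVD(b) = [[-0.38, 0.92], [0.92, 0.38]] @ diag([0.9965685424949239, 0.883431457505076]) @ [[-0.38, 0.92], [0.92, 0.38]]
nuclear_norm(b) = 1.88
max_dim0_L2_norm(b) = 0.98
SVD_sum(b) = [[0.15, -0.35], [-0.35, 0.85]] + [[0.75,0.31],[0.31,0.13]]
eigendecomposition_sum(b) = [[0.75, 0.31], [0.31, 0.13]] + [[0.15, -0.35], [-0.35, 0.85]]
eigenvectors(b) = [[-0.92, 0.38],[-0.38, -0.92]]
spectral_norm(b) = 1.00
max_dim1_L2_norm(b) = 0.98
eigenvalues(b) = [0.88, 1.0]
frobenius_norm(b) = 1.33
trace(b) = 1.88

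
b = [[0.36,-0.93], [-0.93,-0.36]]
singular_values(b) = [1.0, 1.0]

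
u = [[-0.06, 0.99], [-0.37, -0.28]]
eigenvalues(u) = [(-0.17+0.6j), (-0.17-0.6j)]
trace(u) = -0.34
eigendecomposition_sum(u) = [[(-0.03+0.31j), 0.49+0.14j], [(-0.18-0.05j), (-0.14+0.28j)]] + [[(-0.03-0.31j),(0.49-0.14j)], [-0.18+0.05j,-0.14-0.28j]]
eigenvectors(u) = [[(0.85+0j),(0.85-0j)], [-0.09+0.51j,-0.09-0.51j]]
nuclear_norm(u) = 1.40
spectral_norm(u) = 1.03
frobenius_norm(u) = 1.09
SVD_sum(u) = [[0.05, 0.98], [-0.01, -0.30]] + [[-0.11,0.01], [-0.36,0.02]]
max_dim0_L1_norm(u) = 1.27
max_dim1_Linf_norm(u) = 0.99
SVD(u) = [[-0.96, 0.29], [0.29, 0.96]] @ diag([1.0298656404229727, 0.3719902722870318]) @ [[-0.05, -1.0], [-1.0, 0.05]]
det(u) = 0.38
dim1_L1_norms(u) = [1.05, 0.65]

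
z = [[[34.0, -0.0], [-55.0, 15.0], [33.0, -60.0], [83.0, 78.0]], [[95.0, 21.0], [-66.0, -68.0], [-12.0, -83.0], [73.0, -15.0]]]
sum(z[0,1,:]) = -40.0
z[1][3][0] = 73.0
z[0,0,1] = -0.0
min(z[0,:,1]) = -60.0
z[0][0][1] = -0.0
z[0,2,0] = 33.0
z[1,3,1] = -15.0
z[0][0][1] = -0.0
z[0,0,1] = -0.0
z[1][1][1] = -68.0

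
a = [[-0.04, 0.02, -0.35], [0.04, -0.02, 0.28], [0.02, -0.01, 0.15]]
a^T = [[-0.04,0.04,0.02], [0.02,-0.02,-0.01], [-0.35,0.28,0.15]]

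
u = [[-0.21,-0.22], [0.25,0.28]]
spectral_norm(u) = 0.48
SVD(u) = [[-0.63,0.78], [0.78,0.63]] @ diag([0.48305084158300604, 0.007866666762337124]) @ [[0.68, 0.74], [-0.74, 0.68]]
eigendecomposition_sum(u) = [[-0.08, -0.06], [0.06, 0.04]] + [[-0.13, -0.16], [0.19, 0.24]]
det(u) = -0.00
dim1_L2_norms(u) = [0.3, 0.38]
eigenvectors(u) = [[-0.78,  0.57], [0.62,  -0.82]]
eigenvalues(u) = [-0.04, 0.11]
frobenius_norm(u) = 0.48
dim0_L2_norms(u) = [0.33, 0.36]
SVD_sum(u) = [[-0.21, -0.22],  [0.25, 0.28]] + [[-0.0, 0.00], [-0.0, 0.00]]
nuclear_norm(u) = 0.49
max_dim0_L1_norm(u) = 0.5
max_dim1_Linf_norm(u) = 0.28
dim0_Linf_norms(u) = [0.25, 0.28]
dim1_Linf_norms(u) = [0.22, 0.28]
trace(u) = 0.07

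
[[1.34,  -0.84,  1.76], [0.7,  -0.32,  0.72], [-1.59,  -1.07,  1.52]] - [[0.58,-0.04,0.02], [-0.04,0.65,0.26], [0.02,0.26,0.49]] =[[0.76, -0.80, 1.74], [0.74, -0.97, 0.46], [-1.61, -1.33, 1.03]]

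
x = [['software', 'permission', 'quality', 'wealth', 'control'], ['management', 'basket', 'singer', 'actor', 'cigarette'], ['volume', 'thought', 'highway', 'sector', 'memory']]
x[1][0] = 'management'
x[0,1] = 'permission'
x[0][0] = 'software'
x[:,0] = ['software', 'management', 'volume']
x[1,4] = 'cigarette'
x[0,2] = 'quality'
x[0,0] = 'software'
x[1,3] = 'actor'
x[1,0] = 'management'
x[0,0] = 'software'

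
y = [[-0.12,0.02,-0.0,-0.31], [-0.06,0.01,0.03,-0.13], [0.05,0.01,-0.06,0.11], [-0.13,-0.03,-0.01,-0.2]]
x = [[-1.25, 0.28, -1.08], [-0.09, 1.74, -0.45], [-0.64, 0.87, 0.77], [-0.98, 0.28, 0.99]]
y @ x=[[0.45, -0.09, -0.19], [0.18, -0.01, -0.05], [-0.13, 0.01, 0.00], [0.37, -0.15, -0.05]]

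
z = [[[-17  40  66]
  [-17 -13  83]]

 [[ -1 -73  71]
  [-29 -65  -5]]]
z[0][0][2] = 66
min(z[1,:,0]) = -29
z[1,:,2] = [71, -5]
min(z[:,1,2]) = -5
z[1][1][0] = -29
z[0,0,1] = 40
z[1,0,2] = 71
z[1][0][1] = -73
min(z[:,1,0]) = -29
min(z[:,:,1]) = -73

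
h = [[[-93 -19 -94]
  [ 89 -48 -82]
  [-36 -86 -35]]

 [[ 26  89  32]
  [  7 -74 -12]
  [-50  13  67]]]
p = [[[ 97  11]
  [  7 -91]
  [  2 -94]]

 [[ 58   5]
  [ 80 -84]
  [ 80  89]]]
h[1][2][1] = 13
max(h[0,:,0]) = 89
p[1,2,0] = 80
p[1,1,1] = -84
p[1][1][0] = 80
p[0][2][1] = -94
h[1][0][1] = 89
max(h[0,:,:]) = 89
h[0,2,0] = -36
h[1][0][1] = 89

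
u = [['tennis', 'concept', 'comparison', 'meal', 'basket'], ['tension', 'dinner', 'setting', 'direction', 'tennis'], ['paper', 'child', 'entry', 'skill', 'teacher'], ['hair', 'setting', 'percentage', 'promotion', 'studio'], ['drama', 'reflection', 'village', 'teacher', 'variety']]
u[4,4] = 'variety'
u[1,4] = 'tennis'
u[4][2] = 'village'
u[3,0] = 'hair'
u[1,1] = 'dinner'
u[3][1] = 'setting'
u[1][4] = 'tennis'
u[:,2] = ['comparison', 'setting', 'entry', 'percentage', 'village']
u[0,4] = 'basket'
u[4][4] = 'variety'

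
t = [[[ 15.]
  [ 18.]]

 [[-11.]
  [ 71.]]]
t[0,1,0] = 18.0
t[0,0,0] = 15.0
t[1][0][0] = -11.0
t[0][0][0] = 15.0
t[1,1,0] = 71.0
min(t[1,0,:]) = -11.0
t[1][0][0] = -11.0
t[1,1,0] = 71.0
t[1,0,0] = -11.0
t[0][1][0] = 18.0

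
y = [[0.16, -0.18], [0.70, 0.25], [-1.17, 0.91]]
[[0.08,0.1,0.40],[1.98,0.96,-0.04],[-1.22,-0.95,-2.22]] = y@[[2.27,  1.19,  0.56], [1.58,  0.49,  -1.72]]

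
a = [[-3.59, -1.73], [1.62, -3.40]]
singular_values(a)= [3.99, 3.77]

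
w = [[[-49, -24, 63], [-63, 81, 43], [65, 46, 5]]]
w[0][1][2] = 43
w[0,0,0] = -49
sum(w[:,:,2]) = 111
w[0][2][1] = 46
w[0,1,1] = 81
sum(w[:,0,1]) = -24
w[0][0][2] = 63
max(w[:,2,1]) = 46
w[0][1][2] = 43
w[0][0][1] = -24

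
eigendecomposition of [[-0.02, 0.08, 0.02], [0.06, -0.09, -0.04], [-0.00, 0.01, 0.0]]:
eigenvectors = [[0.58, 0.89, 0.41], [-0.81, 0.41, -0.13], [0.06, 0.19, 0.9]]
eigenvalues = [-0.13, 0.02, -0.0]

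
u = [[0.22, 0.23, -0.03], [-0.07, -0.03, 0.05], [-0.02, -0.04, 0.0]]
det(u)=0.000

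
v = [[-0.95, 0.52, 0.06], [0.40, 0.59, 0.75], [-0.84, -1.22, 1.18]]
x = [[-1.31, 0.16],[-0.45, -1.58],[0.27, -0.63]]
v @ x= [[1.03,-1.01],[-0.59,-1.34],[1.97,1.05]]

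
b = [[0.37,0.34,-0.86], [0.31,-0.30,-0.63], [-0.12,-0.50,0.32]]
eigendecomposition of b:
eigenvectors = [[-0.81, -0.91, 0.12], [-0.4, -0.06, 0.87], [0.44, -0.42, 0.48]]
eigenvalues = [1.0, -0.01, -0.61]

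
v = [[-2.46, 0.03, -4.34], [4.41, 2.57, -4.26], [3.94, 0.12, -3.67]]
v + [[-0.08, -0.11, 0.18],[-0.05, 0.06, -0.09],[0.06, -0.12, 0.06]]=[[-2.54, -0.08, -4.16], [4.36, 2.63, -4.35], [4.0, 0.00, -3.61]]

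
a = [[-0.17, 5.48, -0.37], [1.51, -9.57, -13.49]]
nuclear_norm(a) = 21.49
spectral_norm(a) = 16.88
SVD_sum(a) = [[-0.28, 1.92, 2.43], [1.49, -10.24, -12.97]] + [[0.11, 3.56, -2.80], [0.02, 0.67, -0.52]]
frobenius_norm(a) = 17.49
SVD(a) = [[-0.18, 0.98], [0.98, 0.18]] @ diag([16.87559095893367, 4.610393669390523]) @ [[0.09, -0.62, -0.78], [0.02, 0.79, -0.62]]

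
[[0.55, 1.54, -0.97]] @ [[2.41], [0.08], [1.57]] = [[-0.07]]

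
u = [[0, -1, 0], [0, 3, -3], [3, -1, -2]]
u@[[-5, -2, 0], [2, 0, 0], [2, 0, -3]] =[[-2, 0, 0], [0, 0, 9], [-21, -6, 6]]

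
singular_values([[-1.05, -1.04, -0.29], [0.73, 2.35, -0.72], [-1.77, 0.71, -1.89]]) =[2.96, 2.7, 0.0]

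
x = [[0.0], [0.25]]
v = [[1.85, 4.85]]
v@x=[[1.21]]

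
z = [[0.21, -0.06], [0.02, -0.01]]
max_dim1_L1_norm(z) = 0.27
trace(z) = 0.20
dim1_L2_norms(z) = [0.22, 0.02]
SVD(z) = [[-0.99, -0.1],[-0.10, 0.99]] @ diag([0.21950669501767953, 0.004100102732299406]) @ [[-0.96, 0.28],[-0.28, -0.96]]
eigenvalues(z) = [0.2, -0.0]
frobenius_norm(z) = 0.22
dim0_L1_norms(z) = [0.23, 0.07]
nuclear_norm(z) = 0.22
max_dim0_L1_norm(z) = 0.23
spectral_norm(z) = 0.22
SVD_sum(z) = [[0.21, -0.06], [0.02, -0.01]] + [[0.0, 0.0], [-0.0, -0.00]]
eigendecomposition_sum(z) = [[0.21, -0.06], [0.02, -0.01]] + [[0.00, -0.00],[0.00, -0.0]]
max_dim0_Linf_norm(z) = 0.21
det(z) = -0.00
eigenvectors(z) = [[1.0, 0.27], [0.09, 0.96]]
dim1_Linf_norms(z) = [0.21, 0.02]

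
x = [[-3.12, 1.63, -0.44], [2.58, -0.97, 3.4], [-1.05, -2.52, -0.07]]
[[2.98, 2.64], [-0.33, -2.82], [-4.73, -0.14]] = x@[[-0.04, -0.64], [1.88, 0.33], [0.47, -0.25]]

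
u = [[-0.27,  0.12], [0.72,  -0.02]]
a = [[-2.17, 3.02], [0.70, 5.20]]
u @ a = [[0.67, -0.19], [-1.58, 2.07]]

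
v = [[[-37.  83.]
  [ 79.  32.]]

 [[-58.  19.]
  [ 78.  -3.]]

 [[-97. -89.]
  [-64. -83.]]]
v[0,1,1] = 32.0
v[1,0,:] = [-58.0, 19.0]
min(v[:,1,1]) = -83.0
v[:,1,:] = [[79.0, 32.0], [78.0, -3.0], [-64.0, -83.0]]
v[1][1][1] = -3.0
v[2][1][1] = -83.0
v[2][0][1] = -89.0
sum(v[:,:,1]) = -41.0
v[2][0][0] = -97.0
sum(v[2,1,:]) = -147.0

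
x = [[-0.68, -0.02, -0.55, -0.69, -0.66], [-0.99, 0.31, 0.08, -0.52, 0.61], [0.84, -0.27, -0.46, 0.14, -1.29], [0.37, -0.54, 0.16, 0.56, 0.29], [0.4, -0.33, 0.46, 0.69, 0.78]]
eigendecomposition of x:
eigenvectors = [[(-0.15-0.26j), (-0.15+0.26j), (0.37+0j), -0.09+0.00j, 0.51+0.00j], [(0.38-0.17j), 0.38+0.17j, (0.6+0j), (-0.25+0j), (-0.24+0j)], [(-0.65+0j), (-0.65-0j), (-0.65+0j), 0.86+0.00j, (-0.17+0j)], [0.14+0.30j, 0.14-0.30j, 0.24+0.00j, -0.25+0.00j, -0.72+0.00j], [0.31+0.34j, 0.31-0.34j, 0.15+0.00j, (-0.35+0j), 0.37+0.00j]]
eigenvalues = [(0.47+0.87j), (0.47-0.87j), (-0.46+0j), (0.02+0j), 0j]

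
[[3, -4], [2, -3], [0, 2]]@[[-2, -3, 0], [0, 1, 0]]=[[-6, -13, 0], [-4, -9, 0], [0, 2, 0]]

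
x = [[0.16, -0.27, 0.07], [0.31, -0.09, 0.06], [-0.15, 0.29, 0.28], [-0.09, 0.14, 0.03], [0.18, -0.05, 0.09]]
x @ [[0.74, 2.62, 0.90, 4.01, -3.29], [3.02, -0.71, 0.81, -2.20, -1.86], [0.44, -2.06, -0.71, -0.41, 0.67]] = [[-0.67, 0.47, -0.12, 1.21, 0.02],[-0.02, 0.75, 0.16, 1.42, -0.81],[0.89, -1.18, -0.10, -1.35, 0.14],[0.37, -0.40, 0.01, -0.68, 0.06],[0.02, 0.32, 0.06, 0.79, -0.44]]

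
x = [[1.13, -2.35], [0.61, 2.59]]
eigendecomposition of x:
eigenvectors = [[0.89+0.00j, (0.89-0j)], [(-0.28-0.36j), -0.28+0.36j]]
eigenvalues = [(1.86+0.95j), (1.86-0.95j)]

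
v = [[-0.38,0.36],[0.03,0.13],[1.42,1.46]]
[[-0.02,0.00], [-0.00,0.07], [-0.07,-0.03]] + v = [[-0.40, 0.36], [0.03, 0.20], [1.35, 1.43]]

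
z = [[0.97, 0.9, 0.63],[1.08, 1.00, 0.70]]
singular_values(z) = [2.19, 0.0]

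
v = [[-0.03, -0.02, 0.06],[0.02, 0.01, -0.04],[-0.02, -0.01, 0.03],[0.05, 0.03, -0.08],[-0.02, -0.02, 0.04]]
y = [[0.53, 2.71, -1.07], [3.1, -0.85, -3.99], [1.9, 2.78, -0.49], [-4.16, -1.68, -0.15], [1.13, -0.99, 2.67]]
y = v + [[0.56, 2.73, -1.13],[3.08, -0.86, -3.95],[1.92, 2.79, -0.52],[-4.21, -1.71, -0.07],[1.15, -0.97, 2.63]]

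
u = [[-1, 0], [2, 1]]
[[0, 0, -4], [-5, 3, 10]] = u@ [[0, 0, 4], [-5, 3, 2]]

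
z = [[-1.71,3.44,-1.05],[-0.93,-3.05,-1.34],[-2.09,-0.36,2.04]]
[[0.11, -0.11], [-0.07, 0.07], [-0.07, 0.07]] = z@[[0.01, -0.01], [0.03, -0.03], [-0.02, 0.02]]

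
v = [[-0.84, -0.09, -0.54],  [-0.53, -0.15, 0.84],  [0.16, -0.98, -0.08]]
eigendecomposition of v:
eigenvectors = [[0.91+0.00j, -0.14+0.25j, (-0.14-0.25j)],[(0.35+0j), (-0.06-0.66j), -0.06+0.66j],[0.22+0.00j, (0.69+0j), (0.69-0j)]]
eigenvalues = [(-1+0j), (-0.03+1j), (-0.03-1j)]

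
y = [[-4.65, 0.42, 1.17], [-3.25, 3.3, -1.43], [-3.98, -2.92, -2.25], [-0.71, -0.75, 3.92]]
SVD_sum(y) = [[-4.23, 0.09, -0.88], [-3.47, 0.08, -0.72], [-4.20, 0.09, -0.88], [0.12, -0.00, 0.03]] + [[-0.41, -0.35, 1.93], [0.26, 0.23, -1.24], [0.17, 0.15, -0.80], [-0.83, -0.71, 3.90]] + [[-0.01, 0.68, 0.12], [-0.05, 3.0, 0.54], [0.05, -3.16, -0.57], [0.0, -0.03, -0.01]]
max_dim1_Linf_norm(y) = 4.65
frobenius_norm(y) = 9.62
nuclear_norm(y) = 16.30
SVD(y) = [[-0.61,  0.42,  0.15], [-0.50,  -0.27,  0.68], [-0.61,  -0.17,  -0.72], [0.02,  0.85,  -0.01]] @ diag([7.047282835671676, 4.775707424178002, 4.478383997905775]) @ [[0.98, -0.02, 0.20],[-0.2, -0.18, 0.96],[-0.02, 0.98, 0.18]]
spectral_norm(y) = 7.05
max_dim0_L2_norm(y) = 6.97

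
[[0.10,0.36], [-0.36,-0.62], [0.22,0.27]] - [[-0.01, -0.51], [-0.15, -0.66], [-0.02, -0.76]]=[[0.11, 0.87], [-0.21, 0.04], [0.24, 1.03]]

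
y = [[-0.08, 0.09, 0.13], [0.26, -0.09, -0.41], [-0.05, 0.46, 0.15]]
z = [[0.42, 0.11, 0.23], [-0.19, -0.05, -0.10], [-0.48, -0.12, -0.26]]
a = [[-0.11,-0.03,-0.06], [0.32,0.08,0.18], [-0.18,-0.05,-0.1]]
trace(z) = 0.11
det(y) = -0.00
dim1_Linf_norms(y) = [0.13, 0.41, 0.46]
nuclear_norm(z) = 0.78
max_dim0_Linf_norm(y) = 0.46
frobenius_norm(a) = 0.45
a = y @ z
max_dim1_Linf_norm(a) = 0.32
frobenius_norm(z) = 0.78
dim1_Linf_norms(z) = [0.42, 0.19, 0.48]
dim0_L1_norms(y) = [0.39, 0.64, 0.69]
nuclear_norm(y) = 0.98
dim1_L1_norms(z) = [0.76, 0.34, 0.86]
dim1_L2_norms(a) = [0.13, 0.38, 0.21]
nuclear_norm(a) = 0.46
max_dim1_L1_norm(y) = 0.76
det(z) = -0.00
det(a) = -0.00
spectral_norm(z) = 0.78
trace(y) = -0.02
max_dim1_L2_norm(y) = 0.49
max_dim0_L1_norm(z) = 1.09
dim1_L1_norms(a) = [0.2, 0.58, 0.33]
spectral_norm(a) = 0.45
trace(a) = -0.13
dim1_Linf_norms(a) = [0.11, 0.32, 0.18]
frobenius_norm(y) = 0.72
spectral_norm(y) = 0.62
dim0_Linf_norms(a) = [0.32, 0.08, 0.18]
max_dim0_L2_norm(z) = 0.67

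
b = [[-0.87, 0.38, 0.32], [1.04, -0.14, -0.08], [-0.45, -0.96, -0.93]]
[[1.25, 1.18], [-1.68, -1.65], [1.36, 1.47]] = b @ [[-1.76, -1.6], [-1.68, 0.85], [1.12, -1.68]]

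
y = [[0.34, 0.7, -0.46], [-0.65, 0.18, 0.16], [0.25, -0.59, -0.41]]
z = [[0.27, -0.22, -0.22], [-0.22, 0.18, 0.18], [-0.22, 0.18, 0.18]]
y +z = [[0.61, 0.48, -0.68],[-0.87, 0.36, 0.34],[0.03, -0.41, -0.23]]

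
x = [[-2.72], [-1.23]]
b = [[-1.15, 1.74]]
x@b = [[3.13,-4.73], [1.41,-2.14]]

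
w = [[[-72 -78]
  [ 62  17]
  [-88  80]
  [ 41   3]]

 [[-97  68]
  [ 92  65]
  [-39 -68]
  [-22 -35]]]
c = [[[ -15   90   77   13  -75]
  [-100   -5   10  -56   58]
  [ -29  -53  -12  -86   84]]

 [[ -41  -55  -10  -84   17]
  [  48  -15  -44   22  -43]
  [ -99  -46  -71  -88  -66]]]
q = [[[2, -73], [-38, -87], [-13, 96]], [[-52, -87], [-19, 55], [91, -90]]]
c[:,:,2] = [[77, 10, -12], [-10, -44, -71]]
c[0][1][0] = -100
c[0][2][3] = -86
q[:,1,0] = [-38, -19]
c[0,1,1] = -5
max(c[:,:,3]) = 22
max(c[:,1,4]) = 58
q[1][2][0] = 91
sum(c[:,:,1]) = -84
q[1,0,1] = -87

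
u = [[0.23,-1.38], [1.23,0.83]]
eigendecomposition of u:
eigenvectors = [[(0.73+0j), 0.73-0.00j], [(-0.16-0.67j), (-0.16+0.67j)]]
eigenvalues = [(0.53+1.27j), (0.53-1.27j)]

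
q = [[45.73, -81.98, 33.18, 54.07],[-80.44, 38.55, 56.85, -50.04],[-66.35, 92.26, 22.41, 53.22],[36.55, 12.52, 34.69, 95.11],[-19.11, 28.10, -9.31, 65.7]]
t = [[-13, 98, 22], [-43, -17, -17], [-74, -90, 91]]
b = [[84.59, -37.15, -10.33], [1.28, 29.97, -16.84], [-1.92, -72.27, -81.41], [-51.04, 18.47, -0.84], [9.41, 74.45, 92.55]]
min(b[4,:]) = 9.41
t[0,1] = 98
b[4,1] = 74.45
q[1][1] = 38.55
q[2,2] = 22.41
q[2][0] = -66.35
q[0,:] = [45.73, -81.98, 33.18, 54.07]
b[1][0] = 1.28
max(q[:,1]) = 92.26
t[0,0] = -13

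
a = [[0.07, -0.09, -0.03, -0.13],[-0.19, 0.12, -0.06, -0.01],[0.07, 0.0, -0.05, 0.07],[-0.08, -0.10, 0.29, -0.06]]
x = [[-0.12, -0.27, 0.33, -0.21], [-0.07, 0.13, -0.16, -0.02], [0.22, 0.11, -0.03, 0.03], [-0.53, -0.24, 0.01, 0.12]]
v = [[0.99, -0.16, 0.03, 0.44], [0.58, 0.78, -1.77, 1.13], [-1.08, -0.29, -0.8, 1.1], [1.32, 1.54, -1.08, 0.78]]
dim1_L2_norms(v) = [1.1, 2.31, 1.76, 2.43]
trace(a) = 0.08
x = a @ v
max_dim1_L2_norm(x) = 0.59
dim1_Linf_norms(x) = [0.33, 0.16, 0.22, 0.53]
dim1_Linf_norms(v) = [0.99, 1.77, 1.1, 1.54]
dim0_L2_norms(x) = [0.59, 0.4, 0.37, 0.24]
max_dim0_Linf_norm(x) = 0.53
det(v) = -2.05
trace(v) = 1.75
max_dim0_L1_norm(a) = 0.43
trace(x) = 0.10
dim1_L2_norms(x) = [0.49, 0.22, 0.25, 0.59]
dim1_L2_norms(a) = [0.18, 0.23, 0.11, 0.32]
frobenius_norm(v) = 3.94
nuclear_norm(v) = 6.48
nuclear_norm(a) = 0.75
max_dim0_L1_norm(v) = 3.97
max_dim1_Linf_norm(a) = 0.29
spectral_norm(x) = 0.69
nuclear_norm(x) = 1.29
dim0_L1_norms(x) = [0.94, 0.75, 0.53, 0.38]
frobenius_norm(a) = 0.45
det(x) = -0.00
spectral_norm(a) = 0.34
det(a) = 0.00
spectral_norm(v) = 3.29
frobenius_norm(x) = 0.84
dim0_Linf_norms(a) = [0.19, 0.12, 0.29, 0.13]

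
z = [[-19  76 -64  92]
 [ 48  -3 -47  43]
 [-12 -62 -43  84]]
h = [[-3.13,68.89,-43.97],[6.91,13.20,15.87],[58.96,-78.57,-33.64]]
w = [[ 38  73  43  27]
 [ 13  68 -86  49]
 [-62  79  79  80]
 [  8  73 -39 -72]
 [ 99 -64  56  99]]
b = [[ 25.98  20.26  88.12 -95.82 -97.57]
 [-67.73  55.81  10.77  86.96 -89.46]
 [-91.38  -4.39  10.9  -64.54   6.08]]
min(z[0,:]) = -64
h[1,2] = 15.87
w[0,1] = 73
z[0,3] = 92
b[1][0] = -67.73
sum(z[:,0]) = 17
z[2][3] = 84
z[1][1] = -3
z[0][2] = -64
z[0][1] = 76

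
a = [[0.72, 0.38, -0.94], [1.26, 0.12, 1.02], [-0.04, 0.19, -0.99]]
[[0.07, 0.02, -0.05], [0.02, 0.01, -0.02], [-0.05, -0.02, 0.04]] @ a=[[0.08, 0.02, 0.0], [0.03, 0.0, 0.01], [-0.06, -0.01, -0.01]]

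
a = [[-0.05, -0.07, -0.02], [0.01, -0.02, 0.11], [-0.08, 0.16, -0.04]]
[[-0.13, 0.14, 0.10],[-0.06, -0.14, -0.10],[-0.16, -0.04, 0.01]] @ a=[[-0.00,  0.02,  0.01], [0.01,  -0.01,  -0.01], [0.01,  0.01,  -0.00]]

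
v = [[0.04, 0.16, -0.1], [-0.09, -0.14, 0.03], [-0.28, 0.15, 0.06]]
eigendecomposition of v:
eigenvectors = [[(0.38+0j), (0.52-0.05j), (0.52+0.05j)], [(-0.18+0j), (-0+0.3j), -0.00-0.30j], [(-0.91+0j), 0.80+0.00j, 0.80-0.00j]]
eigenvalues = [(0.21+0j), (-0.12+0.08j), (-0.12-0.08j)]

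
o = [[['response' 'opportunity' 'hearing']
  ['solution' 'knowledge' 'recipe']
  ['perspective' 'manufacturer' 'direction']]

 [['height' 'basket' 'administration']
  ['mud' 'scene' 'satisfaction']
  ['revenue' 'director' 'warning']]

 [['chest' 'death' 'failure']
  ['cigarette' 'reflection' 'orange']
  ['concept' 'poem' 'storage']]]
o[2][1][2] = 'orange'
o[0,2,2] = 'direction'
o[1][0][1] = 'basket'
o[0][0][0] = 'response'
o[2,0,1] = 'death'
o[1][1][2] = 'satisfaction'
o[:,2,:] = [['perspective', 'manufacturer', 'direction'], ['revenue', 'director', 'warning'], ['concept', 'poem', 'storage']]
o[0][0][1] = 'opportunity'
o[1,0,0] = 'height'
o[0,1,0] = 'solution'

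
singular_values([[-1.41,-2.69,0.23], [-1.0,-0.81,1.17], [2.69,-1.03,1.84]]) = [3.45, 3.3, 1.08]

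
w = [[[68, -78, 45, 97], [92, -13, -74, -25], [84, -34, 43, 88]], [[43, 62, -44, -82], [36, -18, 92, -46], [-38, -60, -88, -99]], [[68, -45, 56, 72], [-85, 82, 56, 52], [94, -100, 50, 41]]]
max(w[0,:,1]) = -13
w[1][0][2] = -44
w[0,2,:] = [84, -34, 43, 88]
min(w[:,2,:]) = -100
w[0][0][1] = -78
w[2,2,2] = 50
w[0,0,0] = 68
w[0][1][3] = -25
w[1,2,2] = -88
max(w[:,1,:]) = 92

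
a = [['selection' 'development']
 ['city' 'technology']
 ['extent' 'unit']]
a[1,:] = ['city', 'technology']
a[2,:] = ['extent', 'unit']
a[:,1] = ['development', 'technology', 'unit']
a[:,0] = ['selection', 'city', 'extent']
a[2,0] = 'extent'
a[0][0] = 'selection'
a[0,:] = ['selection', 'development']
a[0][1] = 'development'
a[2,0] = 'extent'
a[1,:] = ['city', 'technology']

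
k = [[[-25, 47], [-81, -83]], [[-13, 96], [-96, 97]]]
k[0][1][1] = -83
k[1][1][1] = 97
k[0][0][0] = -25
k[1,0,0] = -13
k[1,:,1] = [96, 97]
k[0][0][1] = 47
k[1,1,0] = -96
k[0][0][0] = -25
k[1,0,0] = -13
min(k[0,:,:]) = -83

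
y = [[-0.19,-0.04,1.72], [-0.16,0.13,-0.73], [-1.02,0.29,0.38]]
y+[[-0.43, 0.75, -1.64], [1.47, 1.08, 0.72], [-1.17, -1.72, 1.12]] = [[-0.62, 0.71, 0.08], [1.31, 1.21, -0.01], [-2.19, -1.43, 1.50]]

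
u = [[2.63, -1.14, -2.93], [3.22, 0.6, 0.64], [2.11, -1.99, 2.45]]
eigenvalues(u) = [(1.36+3.27j), (1.36-3.27j), (2.96+0j)]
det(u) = 37.15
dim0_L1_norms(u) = [7.96, 3.73, 6.02]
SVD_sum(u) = [[2.77, -0.82, -0.04], [2.79, -0.83, -0.04], [2.44, -0.73, -0.04]] + [[0.05, 0.31, -2.81],[-0.01, -0.06, 0.51],[-0.04, -0.29, 2.60]] + [[-0.19, -0.63, -0.07], [0.44, 1.48, 0.17], [-0.29, -0.97, -0.11]]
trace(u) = 5.68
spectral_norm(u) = 4.83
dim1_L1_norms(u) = [6.7, 4.46, 6.55]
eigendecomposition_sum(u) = [[1.04+1.13j, (-1.16-0.28j), -0.61+1.36j], [1.28-0.96j, (-0.41+1.17j), 1.35+0.77j], [(1.22-0.3j), -0.65+0.71j, 0.73+0.97j]] + [[1.04-1.13j, (-1.16+0.28j), (-0.61-1.36j)], [1.28+0.96j, -0.41-1.17j, 1.35-0.77j], [(1.22+0.3j), (-0.65-0.71j), 0.73-0.97j]] + [[(0.55+0j), (1.17-0j), -1.70+0.00j],  [(0.67+0j), 1.42-0.00j, -2.06+0.00j],  [-0.32-0.00j, -0.68+0.00j, 0.99-0.00j]]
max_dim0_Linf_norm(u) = 3.22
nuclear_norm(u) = 10.70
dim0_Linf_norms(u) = [3.22, 1.99, 2.93]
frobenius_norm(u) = 6.51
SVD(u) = [[-0.6,0.73,0.34], [-0.60,-0.13,-0.79], [-0.53,-0.67,0.52]] @ diag([4.8277174208916795, 3.8901902232348116, 1.9782983928283566]) @ [[-0.96, 0.28, 0.02],[0.02, 0.11, -0.99],[-0.28, -0.95, -0.11]]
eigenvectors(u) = [[0.06+0.60j, (0.06-0.6j), (-0.6+0j)], [(0.63+0j), 0.63-0.00j, (-0.72+0j)], [(0.45+0.19j), (0.45-0.19j), (0.35+0j)]]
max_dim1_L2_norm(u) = 4.1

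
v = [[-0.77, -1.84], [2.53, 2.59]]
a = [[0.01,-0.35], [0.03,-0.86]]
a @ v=[[-0.89, -0.92],  [-2.2, -2.28]]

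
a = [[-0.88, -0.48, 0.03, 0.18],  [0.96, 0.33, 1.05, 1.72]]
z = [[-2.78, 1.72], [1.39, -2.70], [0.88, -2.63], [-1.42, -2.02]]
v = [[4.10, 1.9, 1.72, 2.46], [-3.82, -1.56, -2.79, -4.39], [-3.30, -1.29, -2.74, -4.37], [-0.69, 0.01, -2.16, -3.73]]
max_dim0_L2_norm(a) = 1.73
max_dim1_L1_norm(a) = 4.06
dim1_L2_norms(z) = [3.27, 3.04, 2.77, 2.47]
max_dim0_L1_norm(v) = 14.95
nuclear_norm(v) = 13.94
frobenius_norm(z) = 5.80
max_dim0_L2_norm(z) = 4.61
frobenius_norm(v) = 11.48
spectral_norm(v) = 11.13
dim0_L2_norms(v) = [6.54, 2.78, 4.79, 7.64]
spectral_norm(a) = 2.28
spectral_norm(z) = 5.10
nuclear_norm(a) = 3.25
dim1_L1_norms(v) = [10.18, 12.56, 11.7, 6.59]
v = z @ a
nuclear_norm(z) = 7.88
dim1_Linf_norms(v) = [4.1, 4.39, 4.37, 3.73]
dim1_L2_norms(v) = [5.42, 6.64, 6.26, 4.37]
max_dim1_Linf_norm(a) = 1.72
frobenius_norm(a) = 2.48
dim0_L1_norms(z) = [6.47, 9.07]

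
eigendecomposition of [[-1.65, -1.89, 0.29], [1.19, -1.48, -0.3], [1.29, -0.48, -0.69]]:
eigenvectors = [[(0.65+0j), 0.65-0.00j, (0.24+0j)], [-0.57j, 0.57j, -0.01+0.00j], [(-0.15-0.48j), (-0.15+0.48j), (0.97+0j)]]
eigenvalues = [(-1.72+1.44j), (-1.72-1.44j), (-0.37+0j)]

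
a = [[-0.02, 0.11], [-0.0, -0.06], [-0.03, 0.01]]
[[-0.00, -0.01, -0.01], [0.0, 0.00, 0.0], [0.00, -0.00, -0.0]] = a@[[-0.03, 0.12, 0.11], [-0.03, -0.03, -0.07]]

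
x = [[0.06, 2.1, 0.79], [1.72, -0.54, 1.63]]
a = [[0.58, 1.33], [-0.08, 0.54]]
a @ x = [[2.32, 0.5, 2.63], [0.92, -0.46, 0.82]]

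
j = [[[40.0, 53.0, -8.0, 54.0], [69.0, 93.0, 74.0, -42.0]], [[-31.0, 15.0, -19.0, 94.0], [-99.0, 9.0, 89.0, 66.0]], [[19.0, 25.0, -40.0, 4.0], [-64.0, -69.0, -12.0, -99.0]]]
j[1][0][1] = 15.0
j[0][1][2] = 74.0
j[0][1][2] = 74.0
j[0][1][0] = 69.0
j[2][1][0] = -64.0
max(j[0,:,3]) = 54.0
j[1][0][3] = 94.0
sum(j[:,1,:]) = 15.0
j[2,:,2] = [-40.0, -12.0]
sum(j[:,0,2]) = -67.0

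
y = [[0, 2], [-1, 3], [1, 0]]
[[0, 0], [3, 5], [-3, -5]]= y @ [[-3, -5], [0, 0]]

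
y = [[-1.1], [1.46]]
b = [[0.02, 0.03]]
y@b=[[-0.02, -0.03],[0.03, 0.04]]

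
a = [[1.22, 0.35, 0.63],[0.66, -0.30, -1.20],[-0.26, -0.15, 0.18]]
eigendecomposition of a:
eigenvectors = [[-0.79, 0.03, -0.23], [-0.55, 0.86, 0.97], [0.27, -0.51, 0.11]]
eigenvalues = [1.25, 0.45, -0.59]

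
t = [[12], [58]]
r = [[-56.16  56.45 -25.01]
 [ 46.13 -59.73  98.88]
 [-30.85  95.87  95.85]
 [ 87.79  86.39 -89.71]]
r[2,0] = -30.85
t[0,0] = 12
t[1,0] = 58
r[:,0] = [-56.16, 46.13, -30.85, 87.79]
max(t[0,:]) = 12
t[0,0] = 12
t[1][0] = 58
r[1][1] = -59.73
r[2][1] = 95.87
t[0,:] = [12]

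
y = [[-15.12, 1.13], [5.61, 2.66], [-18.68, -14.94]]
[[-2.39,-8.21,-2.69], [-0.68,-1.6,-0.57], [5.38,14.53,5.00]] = y @ [[0.12, 0.43, 0.14], [-0.51, -1.51, -0.51]]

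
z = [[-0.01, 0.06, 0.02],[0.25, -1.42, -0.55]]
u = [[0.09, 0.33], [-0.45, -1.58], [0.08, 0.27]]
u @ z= [[0.08, -0.46, -0.18], [-0.39, 2.22, 0.86], [0.07, -0.38, -0.15]]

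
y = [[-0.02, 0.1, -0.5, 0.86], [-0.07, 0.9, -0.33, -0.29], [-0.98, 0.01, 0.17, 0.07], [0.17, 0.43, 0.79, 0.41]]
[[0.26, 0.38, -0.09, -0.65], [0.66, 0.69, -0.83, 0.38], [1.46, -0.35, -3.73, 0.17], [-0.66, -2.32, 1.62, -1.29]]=y @ [[-1.6, -0.1, 4.01, -0.40], [0.34, -0.35, -0.09, -0.28], [-0.61, -2.28, 0.95, -0.78], [-0.13, -0.85, 0.55, -1.19]]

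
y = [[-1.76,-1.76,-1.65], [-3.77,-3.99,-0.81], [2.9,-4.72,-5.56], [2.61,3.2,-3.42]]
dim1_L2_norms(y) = [2.99, 5.55, 7.85, 5.36]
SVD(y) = [[-0.26, -0.21, -0.50], [-0.35, -0.63, -0.42], [-0.90, 0.27, 0.35], [-0.05, 0.7, -0.67]] @ diag([8.409281737734894, 7.246697814104059, 2.612786146330749]) @ [[-0.11, 0.71, 0.70], [0.74, 0.53, -0.42], [0.67, -0.47, 0.58]]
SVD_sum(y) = [[0.25, -1.55, -1.54], [0.33, -2.09, -2.07], [0.85, -5.33, -5.28], [0.05, -0.30, -0.3]] + [[-1.14, -0.82, 0.64], [-3.37, -2.42, 1.90], [1.44, 1.04, -0.81], [3.73, 2.68, -2.1]] + [[-0.87, 0.61, -0.76], [-0.74, 0.52, -0.64], [0.61, -0.43, 0.53], [-1.17, 0.82, -1.02]]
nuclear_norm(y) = 18.27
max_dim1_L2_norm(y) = 7.85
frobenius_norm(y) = 11.40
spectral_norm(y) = 8.41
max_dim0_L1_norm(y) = 13.67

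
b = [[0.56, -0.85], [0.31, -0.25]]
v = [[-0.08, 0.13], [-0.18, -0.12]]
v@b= [[-0.00, 0.04],[-0.14, 0.18]]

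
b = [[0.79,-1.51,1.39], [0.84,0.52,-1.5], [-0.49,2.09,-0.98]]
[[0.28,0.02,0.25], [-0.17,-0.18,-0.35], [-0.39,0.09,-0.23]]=b@[[-0.05, -0.03, -0.08], [-0.19, 0.1, -0.05], [0.02, 0.14, 0.17]]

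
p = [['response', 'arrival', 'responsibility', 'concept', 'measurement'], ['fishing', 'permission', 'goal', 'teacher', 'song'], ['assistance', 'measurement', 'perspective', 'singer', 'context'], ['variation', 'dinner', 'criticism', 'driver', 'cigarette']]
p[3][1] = 'dinner'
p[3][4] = 'cigarette'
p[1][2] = 'goal'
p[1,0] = 'fishing'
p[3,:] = ['variation', 'dinner', 'criticism', 'driver', 'cigarette']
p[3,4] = 'cigarette'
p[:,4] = ['measurement', 'song', 'context', 'cigarette']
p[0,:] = ['response', 'arrival', 'responsibility', 'concept', 'measurement']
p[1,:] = ['fishing', 'permission', 'goal', 'teacher', 'song']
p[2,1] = 'measurement'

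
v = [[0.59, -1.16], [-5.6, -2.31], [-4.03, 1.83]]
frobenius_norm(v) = 7.61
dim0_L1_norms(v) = [10.22, 5.3]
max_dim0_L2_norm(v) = 6.92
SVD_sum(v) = [[0.44, 0.06],[-5.80, -0.73],[-3.74, -0.47]] + [[0.15, -1.22], [0.2, -1.58], [-0.29, 2.3]]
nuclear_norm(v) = 10.04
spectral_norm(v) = 6.97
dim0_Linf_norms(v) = [5.6, 2.31]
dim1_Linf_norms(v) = [1.16, 5.6, 4.03]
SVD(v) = [[-0.06, -0.40], [0.84, -0.52], [0.54, 0.76]] @ diag([6.968941791894053, 3.0681346615154483]) @ [[-0.99, -0.13], [-0.13, 0.99]]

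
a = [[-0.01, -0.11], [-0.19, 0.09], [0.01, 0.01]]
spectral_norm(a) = 0.21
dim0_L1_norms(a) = [0.21, 0.21]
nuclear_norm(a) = 0.32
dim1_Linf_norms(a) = [0.11, 0.19, 0.01]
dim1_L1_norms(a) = [0.12, 0.28, 0.02]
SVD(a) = [[0.23, 0.97], [-0.97, 0.23], [0.02, -0.13]] @ diag([0.21470714306567013, 0.10247361961294162]) @ [[0.85, -0.52],[-0.52, -0.85]]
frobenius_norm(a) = 0.24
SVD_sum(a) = [[0.04,-0.03], [-0.18,0.11], [0.0,-0.00]] + [[-0.05, -0.08],[-0.01, -0.02],[0.01, 0.01]]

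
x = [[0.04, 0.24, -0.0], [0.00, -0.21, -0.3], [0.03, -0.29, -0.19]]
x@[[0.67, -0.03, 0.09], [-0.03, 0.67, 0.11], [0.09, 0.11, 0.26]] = [[0.02, 0.16, 0.03], [-0.02, -0.17, -0.10], [0.01, -0.22, -0.08]]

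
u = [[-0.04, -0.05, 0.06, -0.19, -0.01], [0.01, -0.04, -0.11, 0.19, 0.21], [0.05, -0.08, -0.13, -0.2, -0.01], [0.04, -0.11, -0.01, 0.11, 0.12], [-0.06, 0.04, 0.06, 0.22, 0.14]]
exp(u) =[[0.96,-0.04,0.06,-0.21,-0.03], [0.00,0.96,-0.10,0.23,0.24], [0.04,-0.06,0.88,-0.21,-0.03], [0.04,-0.11,0.00,1.12,0.12], [-0.06,0.03,0.06,0.25,1.17]]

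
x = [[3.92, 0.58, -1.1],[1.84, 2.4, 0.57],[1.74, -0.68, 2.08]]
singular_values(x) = [4.85, 2.5, 2.09]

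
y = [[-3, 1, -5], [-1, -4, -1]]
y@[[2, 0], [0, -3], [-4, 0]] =[[14, -3], [2, 12]]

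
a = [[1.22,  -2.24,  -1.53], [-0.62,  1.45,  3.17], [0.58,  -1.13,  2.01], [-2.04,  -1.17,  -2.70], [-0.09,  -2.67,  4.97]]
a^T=[[1.22, -0.62, 0.58, -2.04, -0.09], [-2.24, 1.45, -1.13, -1.17, -2.67], [-1.53, 3.17, 2.01, -2.70, 4.97]]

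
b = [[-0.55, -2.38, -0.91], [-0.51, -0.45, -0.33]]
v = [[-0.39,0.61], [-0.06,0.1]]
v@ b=[[-0.10, 0.65, 0.15], [-0.02, 0.1, 0.02]]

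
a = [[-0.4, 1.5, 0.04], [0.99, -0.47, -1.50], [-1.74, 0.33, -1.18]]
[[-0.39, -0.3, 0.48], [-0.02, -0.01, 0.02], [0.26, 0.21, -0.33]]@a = [[-0.98, -0.29, -0.13],[-0.04, -0.02, -0.01],[0.68, 0.18, 0.08]]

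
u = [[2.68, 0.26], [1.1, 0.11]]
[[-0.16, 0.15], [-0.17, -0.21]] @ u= [[-0.26, -0.03], [-0.69, -0.07]]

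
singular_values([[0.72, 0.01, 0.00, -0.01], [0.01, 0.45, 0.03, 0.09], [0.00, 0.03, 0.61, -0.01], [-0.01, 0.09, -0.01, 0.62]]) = [0.72, 0.66, 0.61, 0.41]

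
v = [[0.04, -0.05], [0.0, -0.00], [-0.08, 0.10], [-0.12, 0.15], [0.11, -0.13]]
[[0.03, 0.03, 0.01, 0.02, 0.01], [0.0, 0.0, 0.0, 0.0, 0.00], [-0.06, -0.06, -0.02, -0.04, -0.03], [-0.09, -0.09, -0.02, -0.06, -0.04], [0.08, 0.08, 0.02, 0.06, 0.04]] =v@ [[0.08, 0.33, -0.03, 0.11, 0.17], [-0.54, -0.34, -0.18, -0.34, -0.16]]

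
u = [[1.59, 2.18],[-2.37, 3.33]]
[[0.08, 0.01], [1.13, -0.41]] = u @ [[-0.21,0.09], [0.19,-0.06]]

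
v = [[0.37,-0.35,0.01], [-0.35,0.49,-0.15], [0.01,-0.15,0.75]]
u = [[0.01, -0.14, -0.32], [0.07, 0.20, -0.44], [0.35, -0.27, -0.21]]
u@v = [[0.05, -0.02, -0.22], [-0.05, 0.14, -0.36], [0.22, -0.22, -0.11]]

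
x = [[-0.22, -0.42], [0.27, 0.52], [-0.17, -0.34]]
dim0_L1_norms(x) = [0.66, 1.28]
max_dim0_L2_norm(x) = 0.75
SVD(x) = [[-0.56, -0.45], [0.69, 0.20], [-0.45, 0.87]] @ diag([0.8441363340782715, 0.005818031359218909]) @ [[0.46, 0.89], [0.89, -0.46]]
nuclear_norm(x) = 0.85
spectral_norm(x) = 0.84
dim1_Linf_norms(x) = [0.42, 0.52, 0.34]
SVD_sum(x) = [[-0.22, -0.42], [0.27, 0.52], [-0.17, -0.34]] + [[-0.00, 0.0], [0.00, -0.00], [0.0, -0.0]]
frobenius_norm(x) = 0.84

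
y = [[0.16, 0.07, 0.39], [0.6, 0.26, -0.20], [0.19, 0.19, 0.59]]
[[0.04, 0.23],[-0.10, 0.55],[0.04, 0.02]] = y @ [[-0.01,  2.07], [-0.25,  -2.51], [0.15,  0.18]]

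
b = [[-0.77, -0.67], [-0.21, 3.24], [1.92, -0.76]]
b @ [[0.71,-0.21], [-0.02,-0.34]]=[[-0.53, 0.39], [-0.21, -1.06], [1.38, -0.14]]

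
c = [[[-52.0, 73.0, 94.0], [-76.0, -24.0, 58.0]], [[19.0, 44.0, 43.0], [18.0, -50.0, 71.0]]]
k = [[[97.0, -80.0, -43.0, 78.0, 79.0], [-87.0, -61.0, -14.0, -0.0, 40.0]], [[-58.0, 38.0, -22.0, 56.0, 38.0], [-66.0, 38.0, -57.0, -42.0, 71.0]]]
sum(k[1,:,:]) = -4.0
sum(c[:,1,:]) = -3.0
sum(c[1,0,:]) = 106.0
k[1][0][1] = 38.0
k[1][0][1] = 38.0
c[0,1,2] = 58.0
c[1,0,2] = 43.0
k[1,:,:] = [[-58.0, 38.0, -22.0, 56.0, 38.0], [-66.0, 38.0, -57.0, -42.0, 71.0]]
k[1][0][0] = -58.0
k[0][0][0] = 97.0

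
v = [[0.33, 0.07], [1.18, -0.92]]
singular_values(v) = [1.51, 0.26]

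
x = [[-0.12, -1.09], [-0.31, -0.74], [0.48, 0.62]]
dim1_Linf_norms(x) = [1.09, 0.74, 0.62]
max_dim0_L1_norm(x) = 2.45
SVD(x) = [[0.7, -0.64],[0.52, 0.18],[-0.48, -0.74]] @ diag([1.5286875274778662, 0.3522987983709411]) @ [[-0.31, -0.95], [-0.95, 0.31]]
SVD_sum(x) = [[-0.34, -1.02],[-0.25, -0.76],[0.23, 0.70]] + [[0.22,-0.07], [-0.06,0.02], [0.25,-0.08]]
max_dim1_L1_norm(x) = 1.21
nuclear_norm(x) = 1.88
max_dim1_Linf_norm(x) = 1.09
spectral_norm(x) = 1.53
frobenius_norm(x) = 1.57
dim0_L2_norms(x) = [0.58, 1.46]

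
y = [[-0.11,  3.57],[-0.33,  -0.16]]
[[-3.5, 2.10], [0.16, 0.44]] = y@[[-0.01, -1.58], [-0.98, 0.54]]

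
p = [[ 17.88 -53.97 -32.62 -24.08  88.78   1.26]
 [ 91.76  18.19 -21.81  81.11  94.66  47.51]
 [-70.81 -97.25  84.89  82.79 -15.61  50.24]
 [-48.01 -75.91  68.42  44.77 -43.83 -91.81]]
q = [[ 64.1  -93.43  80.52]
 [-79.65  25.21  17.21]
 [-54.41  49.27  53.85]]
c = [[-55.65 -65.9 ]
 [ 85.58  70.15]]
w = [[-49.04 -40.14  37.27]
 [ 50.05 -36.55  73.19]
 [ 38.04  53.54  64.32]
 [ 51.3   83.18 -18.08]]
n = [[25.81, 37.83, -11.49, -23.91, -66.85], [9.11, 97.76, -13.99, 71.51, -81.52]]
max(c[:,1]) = 70.15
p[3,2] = 68.42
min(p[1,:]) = -21.81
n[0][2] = -11.49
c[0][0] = -55.65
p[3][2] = 68.42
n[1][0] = 9.11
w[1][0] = 50.05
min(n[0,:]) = -66.85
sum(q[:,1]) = -18.949999999999996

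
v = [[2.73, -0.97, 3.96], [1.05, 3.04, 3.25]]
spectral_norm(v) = 5.95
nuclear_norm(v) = 9.05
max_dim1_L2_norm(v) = 4.91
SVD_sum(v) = [[2.05, 0.96, 3.84], [1.82, 0.85, 3.39]] + [[0.68, -1.93, 0.12], [-0.77, 2.19, -0.14]]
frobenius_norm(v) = 6.71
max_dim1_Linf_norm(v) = 3.96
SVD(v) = [[-0.75, -0.66], [-0.66, 0.75]] @ diag([5.947813042875496, 3.0992773362511663]) @ [[-0.46, -0.22, -0.86], [-0.33, 0.94, -0.06]]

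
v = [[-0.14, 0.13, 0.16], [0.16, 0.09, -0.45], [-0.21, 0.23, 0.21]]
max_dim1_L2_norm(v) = 0.49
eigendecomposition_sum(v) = [[-0.00-0.00j, (-0+0j), -0j], [(-0-0j), -0.00+0.00j, 0.00-0.00j], [-0.00-0.00j, (-0+0j), -0j]] + [[-0.07-0.03j, (0.07-0.03j), 0.08+0.10j], [0.08-0.12j, 0.05+0.14j, (-0.23+0.12j)], [-0.10-0.07j, (0.12-0.04j), (0.1+0.19j)]] + [[-0.07+0.03j, (0.07+0.03j), 0.08-0.10j],[0.08+0.12j, (0.05-0.14j), -0.23-0.12j],[-0.10+0.07j, 0.12+0.04j, 0.10-0.19j]]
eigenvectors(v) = [[0.83+0.00j, -0.06-0.36j, (-0.06+0.36j)],[(0.41+0j), 0.72+0.00j, (0.72-0j)],[0.38+0.00j, (-0.01-0.6j), (-0.01+0.6j)]]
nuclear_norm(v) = 0.89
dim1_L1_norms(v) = [0.43, 0.7, 0.65]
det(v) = -0.00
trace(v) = 0.16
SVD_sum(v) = [[-0.11,0.04,0.20], [0.22,-0.08,-0.38], [-0.16,0.06,0.28]] + [[-0.03, 0.09, -0.04], [-0.05, 0.17, -0.07], [-0.06, 0.17, -0.07]] + [[-0.0, -0.00, -0.0],[-0.0, -0.00, -0.0],[0.00, 0.0, 0.0]]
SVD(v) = [[-0.38,-0.35,-0.86],[0.75,-0.66,-0.07],[-0.54,-0.67,0.51]] @ diag([0.596463413558303, 0.2891854569259388, 0.0017798283380193905]) @ [[0.48, -0.18, -0.86], [0.29, -0.89, 0.35], [0.83, 0.42, 0.38]]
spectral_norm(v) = 0.60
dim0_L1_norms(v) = [0.51, 0.45, 0.82]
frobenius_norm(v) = 0.66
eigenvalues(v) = [(-0+0j), (0.08+0.3j), (0.08-0.3j)]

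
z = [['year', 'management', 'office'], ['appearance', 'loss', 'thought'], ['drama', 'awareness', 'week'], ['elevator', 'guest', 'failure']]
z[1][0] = 'appearance'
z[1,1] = 'loss'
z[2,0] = 'drama'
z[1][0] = 'appearance'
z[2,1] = 'awareness'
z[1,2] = 'thought'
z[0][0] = 'year'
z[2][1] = 'awareness'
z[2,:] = ['drama', 'awareness', 'week']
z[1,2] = 'thought'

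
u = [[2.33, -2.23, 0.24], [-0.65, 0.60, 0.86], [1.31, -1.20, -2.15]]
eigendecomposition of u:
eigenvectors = [[-0.94, 0.23, 0.69],[0.17, 0.36, 0.72],[-0.29, -0.91, 0.02]]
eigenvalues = [2.8, -2.02, -0.0]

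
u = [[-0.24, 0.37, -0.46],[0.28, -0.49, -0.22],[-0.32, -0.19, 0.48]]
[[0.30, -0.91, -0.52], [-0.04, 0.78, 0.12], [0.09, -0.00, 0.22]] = u@[[-0.76, 1.31, 0.46], [-0.18, -1.05, -0.28], [-0.4, 0.45, 0.66]]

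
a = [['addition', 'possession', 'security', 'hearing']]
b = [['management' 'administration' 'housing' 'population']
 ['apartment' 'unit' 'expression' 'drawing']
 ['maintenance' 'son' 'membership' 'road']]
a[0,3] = 'hearing'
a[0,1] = 'possession'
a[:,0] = ['addition']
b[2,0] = 'maintenance'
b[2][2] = 'membership'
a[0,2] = 'security'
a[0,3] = 'hearing'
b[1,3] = 'drawing'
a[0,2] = 'security'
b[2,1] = 'son'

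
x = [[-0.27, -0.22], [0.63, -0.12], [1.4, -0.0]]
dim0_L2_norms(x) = [1.56, 0.25]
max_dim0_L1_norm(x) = 2.3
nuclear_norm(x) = 1.81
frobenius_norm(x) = 1.58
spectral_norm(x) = 1.56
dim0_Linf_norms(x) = [1.4, 0.22]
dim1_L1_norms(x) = [0.49, 0.75, 1.4]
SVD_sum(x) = [[-0.27, 0.0], [0.63, -0.00], [1.40, -0.01]] + [[-0.0, -0.22], [-0.00, -0.12], [0.00, 0.01]]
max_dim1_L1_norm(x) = 1.4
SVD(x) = [[-0.17, -0.89], [0.40, -0.46], [0.90, 0.04]] @ diag([1.5588171378746258, 0.25037797560560354]) @ [[1.0,-0.01], [0.01,1.0]]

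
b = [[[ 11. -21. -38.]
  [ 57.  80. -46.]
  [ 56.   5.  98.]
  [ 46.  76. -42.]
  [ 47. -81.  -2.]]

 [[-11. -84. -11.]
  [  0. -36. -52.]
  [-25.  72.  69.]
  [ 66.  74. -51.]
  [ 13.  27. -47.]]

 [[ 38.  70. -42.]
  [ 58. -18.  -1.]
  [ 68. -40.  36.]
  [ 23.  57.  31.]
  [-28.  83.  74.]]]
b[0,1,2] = -46.0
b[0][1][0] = 57.0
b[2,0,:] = [38.0, 70.0, -42.0]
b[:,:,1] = [[-21.0, 80.0, 5.0, 76.0, -81.0], [-84.0, -36.0, 72.0, 74.0, 27.0], [70.0, -18.0, -40.0, 57.0, 83.0]]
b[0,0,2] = -38.0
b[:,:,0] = [[11.0, 57.0, 56.0, 46.0, 47.0], [-11.0, 0.0, -25.0, 66.0, 13.0], [38.0, 58.0, 68.0, 23.0, -28.0]]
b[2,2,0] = 68.0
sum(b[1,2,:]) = 116.0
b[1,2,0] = -25.0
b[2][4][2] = 74.0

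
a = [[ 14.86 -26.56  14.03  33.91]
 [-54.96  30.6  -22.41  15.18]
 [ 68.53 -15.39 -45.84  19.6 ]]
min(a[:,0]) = -54.96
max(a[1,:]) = 30.6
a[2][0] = 68.53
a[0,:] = [14.86, -26.56, 14.03, 33.91]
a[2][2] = -45.84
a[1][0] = -54.96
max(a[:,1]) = 30.6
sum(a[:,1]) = -11.349999999999998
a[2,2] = -45.84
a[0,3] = 33.91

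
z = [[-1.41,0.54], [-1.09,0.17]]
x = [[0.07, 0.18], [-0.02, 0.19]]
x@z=[[-0.29,0.07], [-0.18,0.02]]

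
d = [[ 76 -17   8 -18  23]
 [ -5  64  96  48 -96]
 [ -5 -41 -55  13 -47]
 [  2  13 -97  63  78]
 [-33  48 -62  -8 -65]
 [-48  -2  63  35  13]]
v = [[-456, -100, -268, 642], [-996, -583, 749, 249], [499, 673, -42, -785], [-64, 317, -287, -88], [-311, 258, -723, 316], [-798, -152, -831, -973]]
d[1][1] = 64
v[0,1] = -100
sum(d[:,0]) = -13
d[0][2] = 8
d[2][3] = 13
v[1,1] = -583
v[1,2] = 749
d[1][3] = 48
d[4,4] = -65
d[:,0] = [76, -5, -5, 2, -33, -48]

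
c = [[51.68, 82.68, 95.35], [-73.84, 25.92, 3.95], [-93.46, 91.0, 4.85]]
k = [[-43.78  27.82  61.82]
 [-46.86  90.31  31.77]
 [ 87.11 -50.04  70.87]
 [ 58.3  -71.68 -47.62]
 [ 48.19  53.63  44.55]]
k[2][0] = 87.11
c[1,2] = 3.95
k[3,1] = -71.68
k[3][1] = -71.68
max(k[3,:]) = 58.3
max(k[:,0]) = 87.11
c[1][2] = 3.95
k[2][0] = 87.11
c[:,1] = [82.68, 25.92, 91.0]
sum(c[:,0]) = -115.62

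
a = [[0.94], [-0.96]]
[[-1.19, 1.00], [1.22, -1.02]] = a @ [[-1.27,  1.06]]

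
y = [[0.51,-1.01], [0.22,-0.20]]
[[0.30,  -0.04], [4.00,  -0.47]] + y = [[0.81, -1.05], [4.22, -0.67]]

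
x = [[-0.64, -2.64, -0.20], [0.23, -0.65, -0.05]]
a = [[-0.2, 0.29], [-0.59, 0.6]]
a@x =[[0.19, 0.34, 0.03],[0.52, 1.17, 0.09]]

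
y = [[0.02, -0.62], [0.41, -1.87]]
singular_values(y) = [2.01, 0.11]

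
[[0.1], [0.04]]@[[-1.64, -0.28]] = [[-0.16, -0.03], [-0.07, -0.01]]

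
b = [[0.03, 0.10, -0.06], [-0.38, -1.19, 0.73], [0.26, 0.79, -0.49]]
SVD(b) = [[-0.07,0.33,-0.94], [0.83,-0.51,-0.24], [-0.55,-0.80,-0.24]] @ diag([1.7434588374144009, 0.007161162030373277, 1.3682149995159803e-16]) @ [[-0.26, -0.82, 0.51], [-0.8, 0.48, 0.37], [-0.54, -0.31, -0.78]]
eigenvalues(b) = [-1.64, -0.0, -0.01]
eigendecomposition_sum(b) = [[0.03, 0.10, -0.06], [-0.38, -1.19, 0.73], [0.26, 0.79, -0.49]] + [[-0.00, -0.0, -0.0], [-0.00, -0.00, -0.00], [-0.00, -0.0, -0.00]] + [[-0.00, 0.00, 0.00], [0.00, -0.00, -0.00], [0.0, -0.0, -0.00]]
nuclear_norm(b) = 1.75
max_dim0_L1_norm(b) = 2.08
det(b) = 0.00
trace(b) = -1.65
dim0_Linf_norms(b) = [0.38, 1.19, 0.73]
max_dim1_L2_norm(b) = 1.45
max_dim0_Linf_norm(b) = 1.19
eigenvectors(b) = [[0.07, -0.54, -0.33], [-0.83, -0.31, 0.57], [0.55, -0.78, 0.75]]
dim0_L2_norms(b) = [0.46, 1.43, 0.88]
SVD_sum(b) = [[0.03,  0.10,  -0.06], [-0.38,  -1.19,  0.73], [0.26,  0.79,  -0.49]] + [[-0.0, 0.00, 0.00],[0.00, -0.0, -0.00],[0.0, -0.0, -0.00]] + [[0.0,0.00,0.0], [0.00,0.0,0.0], [0.00,0.0,0.00]]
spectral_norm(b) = 1.74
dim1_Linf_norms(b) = [0.1, 1.19, 0.79]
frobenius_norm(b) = 1.74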